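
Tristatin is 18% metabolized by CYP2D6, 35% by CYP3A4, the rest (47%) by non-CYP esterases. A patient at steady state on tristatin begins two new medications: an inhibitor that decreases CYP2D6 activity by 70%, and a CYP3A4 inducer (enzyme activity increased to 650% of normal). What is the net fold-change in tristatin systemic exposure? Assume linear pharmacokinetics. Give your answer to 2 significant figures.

0.36

CYP2D6: 0.18 × 0.3 = 0.054
CYP3A4: 0.35 × 6.5 = 2.275
Other: 0.47 (unchanged)
Relative clearance = 0.054 + 2.275 + 0.47 = 2.799.
Because systemic exposure varies inversely with clearance, the combined effect is 1 / 2.799 = 0.36.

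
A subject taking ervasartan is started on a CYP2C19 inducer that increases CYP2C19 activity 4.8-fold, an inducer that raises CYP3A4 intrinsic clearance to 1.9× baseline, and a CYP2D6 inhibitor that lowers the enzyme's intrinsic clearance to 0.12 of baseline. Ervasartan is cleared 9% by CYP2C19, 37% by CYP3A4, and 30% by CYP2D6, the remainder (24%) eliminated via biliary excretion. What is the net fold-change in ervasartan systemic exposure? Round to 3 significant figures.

0.709

The CYP2C19 pathway (9% of clearance) increases to 4.8× activity: 0.09 × 4.8 = 0.432.
The CYP3A4 pathway (37% of clearance) rises to 1.9× activity: 0.37 × 1.9 = 0.703.
The CYP2D6 pathway (30% of clearance) drops to 0.12× activity: 0.3 × 0.12 = 0.036.
The remaining 24% of clearance is unaffected.
CL_new/CL_old = 0.432 + 0.703 + 0.036 + 0.24 = 1.411.
Net systemic exposure ratio = 1 / 1.411 = 0.709.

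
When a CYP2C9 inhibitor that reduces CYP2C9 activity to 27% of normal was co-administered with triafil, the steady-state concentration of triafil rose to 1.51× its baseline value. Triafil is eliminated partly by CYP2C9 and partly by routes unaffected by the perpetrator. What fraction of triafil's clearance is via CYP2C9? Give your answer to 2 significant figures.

0.46

Call the CYP2C9 fraction fm. After the interaction, CL_new/CL_old = fm × 0.27 + (1 − fm).
Steady-state concentration ratio = 1 / (new CL fraction), so new CL fraction = 1 / 1.51 = 0.6623.
fm × 0.27 + 1 − fm = 0.6623  ⇒  fm × (0.27 − 1) = −0.3377  ⇒  fm = 0.46.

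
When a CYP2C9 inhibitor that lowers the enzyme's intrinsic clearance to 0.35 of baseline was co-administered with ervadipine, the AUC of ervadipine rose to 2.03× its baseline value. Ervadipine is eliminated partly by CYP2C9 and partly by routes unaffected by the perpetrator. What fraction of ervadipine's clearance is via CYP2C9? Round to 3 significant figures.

0.781

Let x = fm,CYP2C9. Because AUC ∝ 1/CL, relative clearance fell to 1/2.03 = 0.4926.
Setting x·0.35 + (1 − x) = 0.4926 and solving: x = (0.4926 − 1)/(0.35 − 1) = 0.781.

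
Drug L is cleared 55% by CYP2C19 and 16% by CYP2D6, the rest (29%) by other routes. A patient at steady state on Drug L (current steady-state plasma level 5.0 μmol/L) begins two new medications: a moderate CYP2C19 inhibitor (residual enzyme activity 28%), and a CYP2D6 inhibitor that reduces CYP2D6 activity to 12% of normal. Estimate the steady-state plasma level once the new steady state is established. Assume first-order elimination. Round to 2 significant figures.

11 μmol/L

CYP2C19: 0.55 × 0.28 = 0.154
CYP2D6: 0.16 × 0.12 = 0.0192
Other: 0.29 (unchanged)
Relative clearance = 0.154 + 0.0192 + 0.29 = 0.4632.
Dividing the baseline by the relative clearance: 5.0 / 0.4632 = 11 μmol/L.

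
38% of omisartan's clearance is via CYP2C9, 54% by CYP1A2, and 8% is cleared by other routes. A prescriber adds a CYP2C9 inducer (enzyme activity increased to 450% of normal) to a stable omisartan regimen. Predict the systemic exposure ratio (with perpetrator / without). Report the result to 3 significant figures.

0.429

The CYP2C9 pathway (38% of clearance) is boosted to 4.5× activity: 0.38 × 4.5 = 1.71.
CYP1A2 (54%) and the residual 8% are unaffected.
New clearance relative to baseline: 1.71 + 0.54 + 0.08 = 2.33.
Systemic exposure is inversely proportional to clearance, so the fold-change is 1 / 2.33 = 0.429.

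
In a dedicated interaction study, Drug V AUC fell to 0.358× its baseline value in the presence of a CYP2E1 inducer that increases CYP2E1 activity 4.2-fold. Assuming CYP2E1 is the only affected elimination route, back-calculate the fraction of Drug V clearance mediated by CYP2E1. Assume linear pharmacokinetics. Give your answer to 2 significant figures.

0.56

Call the CYP2E1 fraction fm. After the interaction, CL_new/CL_old = fm × 4.2 + (1 − fm).
AUC ratio = 1 / (new CL fraction), so new CL fraction = 1 / 0.358 = 2.793.
fm × 4.2 + 1 − fm = 2.793  ⇒  fm × (4.2 − 1) = 1.793  ⇒  fm = 0.56.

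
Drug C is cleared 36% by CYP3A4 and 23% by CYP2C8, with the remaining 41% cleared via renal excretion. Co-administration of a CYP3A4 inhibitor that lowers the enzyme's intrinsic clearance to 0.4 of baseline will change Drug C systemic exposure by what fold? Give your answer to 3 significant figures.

1.28

CYP3A4: 0.36 × 0.4 = 0.144
CYP2C8: 0.23 (unchanged)
Other: 0.41 (unchanged)
Relative clearance = 0.144 + 0.23 + 0.41 = 0.784.
Systemic exposure is inversely proportional to clearance, so the fold-change is 1 / 0.784 = 1.28.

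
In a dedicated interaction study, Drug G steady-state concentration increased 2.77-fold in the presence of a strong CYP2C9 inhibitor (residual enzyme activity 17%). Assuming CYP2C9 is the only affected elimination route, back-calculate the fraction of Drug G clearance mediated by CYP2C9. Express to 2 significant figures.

Call the CYP2C9 fraction fm. After the interaction, CL_new/CL_old = fm × 0.17 + (1 − fm).
Steady-state concentration ratio = 1 / (new CL fraction), so new CL fraction = 1 / 2.77 = 0.361.
fm × 0.17 + 1 − fm = 0.361  ⇒  fm × (0.17 − 1) = −0.639  ⇒  fm = 0.77.

0.77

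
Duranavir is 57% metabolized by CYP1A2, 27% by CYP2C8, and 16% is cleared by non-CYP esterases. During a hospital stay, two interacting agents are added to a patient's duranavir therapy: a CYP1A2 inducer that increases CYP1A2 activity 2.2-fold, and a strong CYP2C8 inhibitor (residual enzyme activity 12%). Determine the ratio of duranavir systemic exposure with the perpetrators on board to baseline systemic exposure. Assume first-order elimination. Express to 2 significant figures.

0.69

CYP1A2: 0.57 × 2.2 = 1.254
CYP2C8: 0.27 × 0.12 = 0.0324
Other: 0.16 (unchanged)
New clearance relative to baseline: 1.254 + 0.0324 + 0.16 = 1.4464.
Net systemic exposure ratio = 1 / 1.4464 = 0.69.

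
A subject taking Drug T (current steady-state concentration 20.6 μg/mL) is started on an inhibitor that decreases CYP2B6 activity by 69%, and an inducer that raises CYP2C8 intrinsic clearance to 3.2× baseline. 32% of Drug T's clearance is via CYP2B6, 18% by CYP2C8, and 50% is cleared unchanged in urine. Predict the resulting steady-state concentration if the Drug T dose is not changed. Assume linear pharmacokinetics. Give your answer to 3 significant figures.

CYP2B6: 0.32 × 0.31 = 0.0992
CYP2C8: 0.18 × 3.2 = 0.576
Other: 0.5 (unchanged)
New clearance relative to baseline: 0.0992 + 0.576 + 0.5 = 1.1752.
Dividing the baseline by the relative clearance: 20.6 / 1.1752 = 17.5 μg/mL.

17.5 μg/mL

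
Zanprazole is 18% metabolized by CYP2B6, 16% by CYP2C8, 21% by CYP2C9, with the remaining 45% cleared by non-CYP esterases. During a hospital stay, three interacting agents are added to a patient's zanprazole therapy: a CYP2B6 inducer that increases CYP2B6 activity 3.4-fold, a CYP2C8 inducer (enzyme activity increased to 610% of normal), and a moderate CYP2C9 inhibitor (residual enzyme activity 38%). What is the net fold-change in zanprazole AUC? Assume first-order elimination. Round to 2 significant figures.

The CYP2B6 pathway (18% of clearance) increases to 3.4× activity: 0.18 × 3.4 = 0.612.
The CYP2C8 pathway (16% of clearance) increases to 6.1× activity: 0.16 × 6.1 = 0.976.
The CYP2C9 pathway (21% of clearance) drops to 0.38× activity: 0.21 × 0.38 = 0.0798.
Non-CYP routes (45%) are unchanged.
New clearance relative to baseline: 0.612 + 0.976 + 0.0798 + 0.45 = 2.1178.
AUC ∝ 1/CL: fold-change = 1 / 2.1178 = 0.47.

0.47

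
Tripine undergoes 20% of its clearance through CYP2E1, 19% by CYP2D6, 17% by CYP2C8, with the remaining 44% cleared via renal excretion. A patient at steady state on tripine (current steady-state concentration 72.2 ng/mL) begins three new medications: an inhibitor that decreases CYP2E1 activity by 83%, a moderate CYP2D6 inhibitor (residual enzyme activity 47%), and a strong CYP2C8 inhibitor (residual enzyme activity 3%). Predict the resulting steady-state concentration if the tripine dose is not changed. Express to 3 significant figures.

CYP2E1: 0.2 × 0.17 = 0.034
CYP2D6: 0.19 × 0.47 = 0.0893
CYP2C8: 0.17 × 0.03 = 0.0051
Other: 0.44 (unchanged)
Relative clearance = 0.034 + 0.0893 + 0.0051 + 0.44 = 0.5684.
New steady-state concentration = 72.2 / 0.5684 = 127 ng/mL (concentration scales inversely with clearance).

127 ng/mL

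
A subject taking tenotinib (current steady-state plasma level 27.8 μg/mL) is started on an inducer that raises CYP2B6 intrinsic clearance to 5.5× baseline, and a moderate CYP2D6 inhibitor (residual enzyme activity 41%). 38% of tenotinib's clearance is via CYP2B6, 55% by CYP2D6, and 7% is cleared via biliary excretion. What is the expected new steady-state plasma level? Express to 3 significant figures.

The CYP2B6 pathway (38% of clearance) rises to 5.5× activity: 0.38 × 5.5 = 2.09.
The CYP2D6 pathway (55% of clearance) falls to 0.41× activity: 0.55 × 0.41 = 0.2255.
Non-CYP routes (7%) are unchanged.
CL_new/CL_old = 2.09 + 0.2255 + 0.07 = 2.3855.
Dividing the baseline by the relative clearance: 27.8 / 2.3855 = 11.7 μg/mL.

11.7 μg/mL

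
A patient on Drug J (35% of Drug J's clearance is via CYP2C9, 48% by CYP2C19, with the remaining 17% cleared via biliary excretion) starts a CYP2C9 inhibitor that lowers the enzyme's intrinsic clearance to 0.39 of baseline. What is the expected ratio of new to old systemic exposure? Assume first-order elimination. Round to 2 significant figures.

The CYP2C9 pathway (35% of clearance) drops to 0.39× activity: 0.35 × 0.39 = 0.1365.
CYP2C19 (48%) and the residual 17% are unaffected.
CL_new/CL_old = 0.1365 + 0.48 + 0.17 = 0.7865.
Systemic exposure is inversely proportional to clearance, so the fold-change is 1 / 0.7865 = 1.3.

1.3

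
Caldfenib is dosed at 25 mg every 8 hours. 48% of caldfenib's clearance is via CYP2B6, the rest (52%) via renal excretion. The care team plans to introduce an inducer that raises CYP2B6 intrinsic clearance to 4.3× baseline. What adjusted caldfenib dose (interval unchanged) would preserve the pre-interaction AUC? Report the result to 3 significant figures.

64.6 mg

The CYP2B6 pathway (48% of clearance) rises to 4.3× activity: 0.48 × 4.3 = 2.064.
Non-CYP routes (52%) are unchanged.
CL_new/CL_old = 2.064 + 0.52 = 2.584.
Css,avg = (dose rate)/CL, so holding Css fixed requires dose ∝ CL: 25 × 2.584 = 64.6 mg.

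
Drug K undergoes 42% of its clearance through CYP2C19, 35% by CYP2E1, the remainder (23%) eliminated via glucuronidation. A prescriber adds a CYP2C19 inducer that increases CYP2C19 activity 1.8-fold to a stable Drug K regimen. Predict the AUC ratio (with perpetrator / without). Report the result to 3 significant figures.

The CYP2C19 pathway (42% of clearance) is boosted to 1.8× activity: 0.42 × 1.8 = 0.756.
CYP2E1 (35%) and the residual 23% are unaffected.
Relative clearance = 0.756 + 0.35 + 0.23 = 1.336.
AUC is inversely proportional to clearance, so the fold-change is 1 / 1.336 = 0.749.

0.749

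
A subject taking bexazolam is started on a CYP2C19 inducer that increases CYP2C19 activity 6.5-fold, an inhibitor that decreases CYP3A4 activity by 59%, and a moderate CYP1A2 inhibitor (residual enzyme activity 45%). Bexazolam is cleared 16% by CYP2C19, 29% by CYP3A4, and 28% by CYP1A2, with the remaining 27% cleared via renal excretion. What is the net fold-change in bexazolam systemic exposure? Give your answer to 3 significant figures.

0.643

CYP2C19: 0.16 × 6.5 = 1.04
CYP3A4: 0.29 × 0.41 = 0.1189
CYP1A2: 0.28 × 0.45 = 0.126
Other: 0.27 (unchanged)
New clearance relative to baseline: 1.04 + 0.1189 + 0.126 + 0.27 = 1.5549.
Net systemic exposure ratio = 1 / 1.5549 = 0.643.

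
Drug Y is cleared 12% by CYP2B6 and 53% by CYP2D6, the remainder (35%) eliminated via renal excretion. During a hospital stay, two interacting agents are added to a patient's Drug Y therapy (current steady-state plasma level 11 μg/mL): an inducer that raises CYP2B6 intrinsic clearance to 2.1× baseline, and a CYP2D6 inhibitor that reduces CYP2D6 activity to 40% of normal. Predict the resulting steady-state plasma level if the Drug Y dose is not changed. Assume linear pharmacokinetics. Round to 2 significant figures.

14 μg/mL

The CYP2B6 pathway (12% of clearance) is boosted to 2.1× activity: 0.12 × 2.1 = 0.252.
The CYP2D6 pathway (53% of clearance) falls to 0.4× activity: 0.53 × 0.4 = 0.212.
The remaining 35% of clearance is unaffected.
Relative clearance = 0.252 + 0.212 + 0.35 = 0.814.
New steady-state plasma level = 11 / 0.814 = 14 μg/mL (concentration scales inversely with clearance).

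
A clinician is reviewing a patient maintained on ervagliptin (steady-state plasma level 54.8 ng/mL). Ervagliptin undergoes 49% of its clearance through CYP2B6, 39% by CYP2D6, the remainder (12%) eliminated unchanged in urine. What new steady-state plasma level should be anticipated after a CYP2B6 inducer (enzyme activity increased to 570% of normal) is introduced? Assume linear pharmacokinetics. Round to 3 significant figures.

16.6 ng/mL

The CYP2B6 pathway (49% of clearance) increases to 5.7× activity: 0.49 × 5.7 = 2.793.
CYP2D6 (39%) and the residual 12% are unaffected.
CL_new/CL_old = 2.793 + 0.39 + 0.12 = 3.303.
New steady-state plasma level = baseline ÷ relative clearance = 54.8 / 3.303 = 16.6 ng/mL.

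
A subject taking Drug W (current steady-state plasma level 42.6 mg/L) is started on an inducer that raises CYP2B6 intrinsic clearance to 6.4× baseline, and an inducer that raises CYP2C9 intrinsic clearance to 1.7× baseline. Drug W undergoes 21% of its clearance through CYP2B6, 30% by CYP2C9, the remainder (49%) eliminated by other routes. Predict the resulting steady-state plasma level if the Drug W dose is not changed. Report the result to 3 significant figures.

18.2 mg/L

The CYP2B6 pathway (21% of clearance) is boosted to 6.4× activity: 0.21 × 6.4 = 1.344.
The CYP2C9 pathway (30% of clearance) rises to 1.7× activity: 0.3 × 1.7 = 0.51.
The remaining 49% of clearance is unaffected.
CL_new/CL_old = 1.344 + 0.51 + 0.49 = 2.344.
Steady-state plasma level ∝ 1/CL: new value = 42.6 / 2.344 = 18.2 mg/L.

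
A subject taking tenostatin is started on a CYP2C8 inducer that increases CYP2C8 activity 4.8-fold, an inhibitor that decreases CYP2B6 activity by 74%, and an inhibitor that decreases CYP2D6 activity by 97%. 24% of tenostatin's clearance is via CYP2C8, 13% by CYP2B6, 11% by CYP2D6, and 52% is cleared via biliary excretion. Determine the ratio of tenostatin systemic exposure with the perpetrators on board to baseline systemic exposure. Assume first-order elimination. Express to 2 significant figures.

The CYP2C8 pathway (24% of clearance) is boosted to 4.8× activity: 0.24 × 4.8 = 1.152.
The CYP2B6 pathway (13% of clearance) drops to 0.26× activity: 0.13 × 0.26 = 0.0338.
The CYP2D6 pathway (11% of clearance) is reduced to 0.03× activity: 0.11 × 0.03 = 0.0033.
The remaining 52% of clearance is unaffected.
New clearance relative to baseline: 1.152 + 0.0338 + 0.0033 + 0.52 = 1.7091.
Systemic exposure ∝ 1/CL: fold-change = 1 / 1.7091 = 0.59.

0.59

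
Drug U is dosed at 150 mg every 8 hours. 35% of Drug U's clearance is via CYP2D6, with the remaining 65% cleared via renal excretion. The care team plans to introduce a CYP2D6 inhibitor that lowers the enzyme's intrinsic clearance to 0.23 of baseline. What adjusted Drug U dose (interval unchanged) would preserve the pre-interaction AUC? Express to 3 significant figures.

CYP2D6: 0.35 × 0.23 = 0.0805
Other: 0.65 (unchanged)
New clearance relative to baseline: 0.0805 + 0.65 = 0.7305.
To maintain the same steady-state level, dose must scale with clearance: new dose = 150 × 0.7305 = 110 mg.

110 mg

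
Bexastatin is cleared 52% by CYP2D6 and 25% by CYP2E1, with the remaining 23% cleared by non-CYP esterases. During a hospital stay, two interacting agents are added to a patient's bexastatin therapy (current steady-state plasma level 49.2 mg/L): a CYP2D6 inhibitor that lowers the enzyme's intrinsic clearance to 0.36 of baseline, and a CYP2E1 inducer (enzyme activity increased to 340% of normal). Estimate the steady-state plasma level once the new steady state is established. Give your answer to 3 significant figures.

The CYP2D6 pathway (52% of clearance) is reduced to 0.36× activity: 0.52 × 0.36 = 0.1872.
The CYP2E1 pathway (25% of clearance) increases to 3.4× activity: 0.25 × 3.4 = 0.85.
Non-CYP routes (23%) are unchanged.
Relative clearance = 0.1872 + 0.85 + 0.23 = 1.2672.
Steady-state plasma level ∝ 1/CL: new value = 49.2 / 1.2672 = 38.8 mg/L.

38.8 mg/L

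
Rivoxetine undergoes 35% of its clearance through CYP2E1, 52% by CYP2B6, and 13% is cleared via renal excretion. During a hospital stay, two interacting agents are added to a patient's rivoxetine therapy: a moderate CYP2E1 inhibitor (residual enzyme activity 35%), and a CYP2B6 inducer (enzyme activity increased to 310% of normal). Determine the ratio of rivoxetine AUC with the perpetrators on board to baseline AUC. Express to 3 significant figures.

CYP2E1: 0.35 × 0.35 = 0.1225
CYP2B6: 0.52 × 3.1 = 1.612
Other: 0.13 (unchanged)
Relative clearance = 0.1225 + 1.612 + 0.13 = 1.8645.
Because AUC varies inversely with clearance, the combined effect is 1 / 1.8645 = 0.536.

0.536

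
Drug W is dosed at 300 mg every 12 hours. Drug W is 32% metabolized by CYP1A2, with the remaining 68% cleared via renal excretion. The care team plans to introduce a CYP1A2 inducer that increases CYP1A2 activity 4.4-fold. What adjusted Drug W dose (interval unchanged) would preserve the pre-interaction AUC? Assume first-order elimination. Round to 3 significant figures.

626 mg

The CYP1A2 pathway (32% of clearance) increases to 4.4× activity: 0.32 × 4.4 = 1.408.
The remaining 68% of clearance is unaffected.
Relative clearance = 1.408 + 0.68 = 2.088.
To maintain the same steady-state level, dose must scale with clearance: new dose = 300 × 2.088 = 626 mg.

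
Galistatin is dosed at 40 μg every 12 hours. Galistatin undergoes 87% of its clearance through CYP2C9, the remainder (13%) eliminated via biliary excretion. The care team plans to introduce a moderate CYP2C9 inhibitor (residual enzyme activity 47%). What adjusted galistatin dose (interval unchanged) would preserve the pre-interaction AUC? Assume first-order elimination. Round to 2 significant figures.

The CYP2C9 pathway (87% of clearance) is reduced to 0.47× activity: 0.87 × 0.47 = 0.4089.
Non-CYP routes (13%) are unchanged.
Relative clearance = 0.4089 + 0.13 = 0.5389.
Css,avg = (dose rate)/CL, so holding Css fixed requires dose ∝ CL: 40 × 0.5389 = 22 μg.

22 μg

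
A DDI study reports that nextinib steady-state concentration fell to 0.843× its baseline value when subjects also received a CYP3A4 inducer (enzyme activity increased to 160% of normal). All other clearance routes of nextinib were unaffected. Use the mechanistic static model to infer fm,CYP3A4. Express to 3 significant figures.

CL'/CL = 1 / 0.843 = 1.186
1.6·fm + (1 − fm) = 1.186
fm = (1.186 − 1) / (1.6 − 1) = 0.310

0.310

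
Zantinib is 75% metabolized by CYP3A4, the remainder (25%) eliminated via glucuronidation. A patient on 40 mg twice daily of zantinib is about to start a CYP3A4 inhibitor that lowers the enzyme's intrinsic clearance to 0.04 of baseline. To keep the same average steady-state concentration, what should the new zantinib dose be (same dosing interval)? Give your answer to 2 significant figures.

The CYP3A4 pathway (75% of clearance) falls to 0.04× activity: 0.75 × 0.04 = 0.03.
Non-CYP routes (25%) are unchanged.
Relative clearance = 0.03 + 0.25 = 0.28.
To maintain the same steady-state level, dose must scale with clearance: new dose = 40 × 0.28 = 11 mg.

11 mg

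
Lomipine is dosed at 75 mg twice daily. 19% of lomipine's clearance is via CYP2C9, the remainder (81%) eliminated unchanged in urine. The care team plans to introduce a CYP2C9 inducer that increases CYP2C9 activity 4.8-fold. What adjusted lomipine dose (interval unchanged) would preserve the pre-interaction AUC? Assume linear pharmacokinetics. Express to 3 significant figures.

129 mg

CYP2C9: 0.19 × 4.8 = 0.912
Other: 0.81 (unchanged)
New clearance relative to baseline: 0.912 + 0.81 = 1.722.
To maintain the same steady-state level, dose must scale with clearance: new dose = 75 × 1.722 = 129 mg.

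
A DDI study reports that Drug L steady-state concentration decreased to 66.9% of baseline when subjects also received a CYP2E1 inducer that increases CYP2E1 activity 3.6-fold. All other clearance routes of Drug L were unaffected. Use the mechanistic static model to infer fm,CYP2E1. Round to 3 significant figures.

CL'/CL = 1 / 0.669 = 1.495
3.6·fm + (1 − fm) = 1.495
fm = (1.495 − 1) / (3.6 − 1) = 0.190

0.190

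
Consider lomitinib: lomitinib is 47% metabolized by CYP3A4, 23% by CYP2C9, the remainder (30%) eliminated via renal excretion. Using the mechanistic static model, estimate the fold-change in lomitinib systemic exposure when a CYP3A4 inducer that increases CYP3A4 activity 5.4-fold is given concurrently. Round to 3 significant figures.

CYP3A4: 0.47 × 5.4 = 2.538
CYP2C9: 0.23 (unchanged)
Other: 0.3 (unchanged)
CL_new/CL_old = 2.538 + 0.23 + 0.3 = 3.068.
Systemic exposure is inversely proportional to clearance, so the fold-change is 1 / 3.068 = 0.326.

0.326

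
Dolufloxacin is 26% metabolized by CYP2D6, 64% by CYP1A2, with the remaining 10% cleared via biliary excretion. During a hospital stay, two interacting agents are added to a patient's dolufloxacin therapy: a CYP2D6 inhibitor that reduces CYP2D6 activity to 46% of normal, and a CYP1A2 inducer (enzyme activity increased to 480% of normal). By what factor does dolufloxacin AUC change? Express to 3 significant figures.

0.304

The CYP2D6 pathway (26% of clearance) is reduced to 0.46× activity: 0.26 × 0.46 = 0.1196.
The CYP1A2 pathway (64% of clearance) rises to 4.8× activity: 0.64 × 4.8 = 3.072.
The remaining 10% of clearance is unaffected.
Relative clearance = 0.1196 + 3.072 + 0.1 = 3.2916.
Net AUC ratio = 1 / 3.2916 = 0.304.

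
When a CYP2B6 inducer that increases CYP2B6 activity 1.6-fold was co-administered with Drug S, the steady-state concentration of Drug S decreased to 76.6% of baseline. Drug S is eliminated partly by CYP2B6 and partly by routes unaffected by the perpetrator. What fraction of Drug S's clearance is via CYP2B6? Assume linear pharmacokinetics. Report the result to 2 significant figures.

0.51

Call the CYP2B6 fraction fm. After the interaction, CL_new/CL_old = fm × 1.6 + (1 − fm).
Steady-state concentration ratio = 1 / (new CL fraction), so new CL fraction = 1 / 0.766 = 1.305.
fm × 1.6 + 1 − fm = 1.305  ⇒  fm × (1.6 − 1) = 0.3055  ⇒  fm = 0.51.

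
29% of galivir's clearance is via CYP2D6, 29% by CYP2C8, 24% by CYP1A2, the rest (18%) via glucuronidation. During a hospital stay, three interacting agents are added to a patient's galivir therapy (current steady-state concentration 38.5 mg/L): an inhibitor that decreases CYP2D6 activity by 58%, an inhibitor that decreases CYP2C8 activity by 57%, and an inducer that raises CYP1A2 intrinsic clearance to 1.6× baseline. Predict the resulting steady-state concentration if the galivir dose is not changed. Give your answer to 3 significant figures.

The CYP2D6 pathway (29% of clearance) falls to 0.42× activity: 0.29 × 0.42 = 0.1218.
The CYP2C8 pathway (29% of clearance) falls to 0.43× activity: 0.29 × 0.43 = 0.1247.
The CYP1A2 pathway (24% of clearance) is boosted to 1.6× activity: 0.24 × 1.6 = 0.384.
Non-CYP routes (18%) are unchanged.
New clearance relative to baseline: 0.1218 + 0.1247 + 0.384 + 0.18 = 0.8105.
Dividing the baseline by the relative clearance: 38.5 / 0.8105 = 47.5 mg/L.

47.5 mg/L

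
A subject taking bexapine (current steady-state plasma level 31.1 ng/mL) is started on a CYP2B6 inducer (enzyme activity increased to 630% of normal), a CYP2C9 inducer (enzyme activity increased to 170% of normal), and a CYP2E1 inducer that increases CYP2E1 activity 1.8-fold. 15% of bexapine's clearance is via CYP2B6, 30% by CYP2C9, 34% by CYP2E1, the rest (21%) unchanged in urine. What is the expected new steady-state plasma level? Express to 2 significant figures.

The CYP2B6 pathway (15% of clearance) is boosted to 6.3× activity: 0.15 × 6.3 = 0.945.
The CYP2C9 pathway (30% of clearance) increases to 1.7× activity: 0.3 × 1.7 = 0.51.
The CYP2E1 pathway (34% of clearance) is boosted to 1.8× activity: 0.34 × 1.8 = 0.612.
Non-CYP routes (21%) are unchanged.
Relative clearance = 0.945 + 0.51 + 0.612 + 0.21 = 2.277.
Dividing the baseline by the relative clearance: 31.1 / 2.277 = 14 ng/mL.

14 ng/mL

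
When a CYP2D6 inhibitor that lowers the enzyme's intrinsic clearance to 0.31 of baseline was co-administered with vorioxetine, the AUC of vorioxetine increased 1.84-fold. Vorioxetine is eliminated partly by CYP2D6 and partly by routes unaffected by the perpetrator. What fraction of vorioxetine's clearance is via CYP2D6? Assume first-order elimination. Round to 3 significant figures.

0.662

Let x = fm,CYP2D6. Because AUC ∝ 1/CL, relative clearance fell to 1/1.84 = 0.5435.
Only the CYP2D6 route changed, so 0.5435 = x·0.31 + (1 − x), giving x = 0.662.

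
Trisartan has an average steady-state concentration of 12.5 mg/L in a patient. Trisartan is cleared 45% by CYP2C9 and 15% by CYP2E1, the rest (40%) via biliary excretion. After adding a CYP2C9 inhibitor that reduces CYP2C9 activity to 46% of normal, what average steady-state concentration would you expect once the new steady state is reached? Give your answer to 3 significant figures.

16.5 mg/L

The CYP2C9 pathway (45% of clearance) is reduced to 0.46× activity: 0.45 × 0.46 = 0.207.
CYP2E1 (15%) and the residual 40% are unaffected.
CL_new/CL_old = 0.207 + 0.15 + 0.4 = 0.757.
New average steady-state concentration = baseline ÷ relative clearance = 12.5 / 0.757 = 16.5 mg/L.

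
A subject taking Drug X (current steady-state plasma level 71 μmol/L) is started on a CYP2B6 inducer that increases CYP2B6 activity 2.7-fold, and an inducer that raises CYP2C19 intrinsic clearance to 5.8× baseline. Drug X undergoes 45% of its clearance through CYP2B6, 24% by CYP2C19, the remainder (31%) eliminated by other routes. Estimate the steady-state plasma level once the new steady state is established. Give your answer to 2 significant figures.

CYP2B6: 0.45 × 2.7 = 1.215
CYP2C19: 0.24 × 5.8 = 1.392
Other: 0.31 (unchanged)
Relative clearance = 1.215 + 1.392 + 0.31 = 2.917.
Steady-state plasma level ∝ 1/CL: new value = 71 / 2.917 = 24 μmol/L.

24 μmol/L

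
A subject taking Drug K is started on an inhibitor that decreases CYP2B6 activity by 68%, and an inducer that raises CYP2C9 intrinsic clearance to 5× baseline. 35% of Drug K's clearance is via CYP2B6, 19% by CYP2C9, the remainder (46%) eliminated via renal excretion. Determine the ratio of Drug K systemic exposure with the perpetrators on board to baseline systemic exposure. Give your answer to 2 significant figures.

CYP2B6: 0.35 × 0.32 = 0.112
CYP2C9: 0.19 × 5 = 0.95
Other: 0.46 (unchanged)
New clearance relative to baseline: 0.112 + 0.95 + 0.46 = 1.522.
Net systemic exposure ratio = 1 / 1.522 = 0.66.

0.66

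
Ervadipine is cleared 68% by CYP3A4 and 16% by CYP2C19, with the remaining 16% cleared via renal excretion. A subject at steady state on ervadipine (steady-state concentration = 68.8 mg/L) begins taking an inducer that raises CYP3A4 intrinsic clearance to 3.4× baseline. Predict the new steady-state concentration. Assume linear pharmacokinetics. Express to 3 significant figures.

The CYP3A4 pathway (68% of clearance) is boosted to 3.4× activity: 0.68 × 3.4 = 2.312.
CYP2C19 (16%) and the residual 16% are unaffected.
Relative clearance = 2.312 + 0.16 + 0.16 = 2.632.
With dosing unchanged, steady-state concentration scales as 1/CL: 68.8 / 2.632 = 26.1 mg/L.

26.1 mg/L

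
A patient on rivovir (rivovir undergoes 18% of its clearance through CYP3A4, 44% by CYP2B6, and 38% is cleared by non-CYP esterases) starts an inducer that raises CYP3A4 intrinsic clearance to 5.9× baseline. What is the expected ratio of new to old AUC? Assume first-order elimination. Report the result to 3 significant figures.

0.531

The CYP3A4 pathway (18% of clearance) rises to 5.9× activity: 0.18 × 5.9 = 1.062.
CYP2B6 (44%) and the residual 38% are unaffected.
CL_new/CL_old = 1.062 + 0.44 + 0.38 = 1.882.
Since AUC ∝ 1/CL, the ratio is 1 / 1.882 = 0.531.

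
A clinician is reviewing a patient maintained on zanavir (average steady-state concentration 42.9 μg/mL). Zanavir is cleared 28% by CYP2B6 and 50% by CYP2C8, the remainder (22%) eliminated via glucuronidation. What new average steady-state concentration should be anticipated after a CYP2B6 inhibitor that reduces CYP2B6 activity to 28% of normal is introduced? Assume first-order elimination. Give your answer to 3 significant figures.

The CYP2B6 pathway (28% of clearance) falls to 0.28× activity: 0.28 × 0.28 = 0.0784.
CYP2C8 (50%) and the residual 22% are unaffected.
New clearance relative to baseline: 0.0784 + 0.5 + 0.22 = 0.7984.
New average steady-state concentration = baseline ÷ relative clearance = 42.9 / 0.7984 = 53.7 μg/mL.

53.7 μg/mL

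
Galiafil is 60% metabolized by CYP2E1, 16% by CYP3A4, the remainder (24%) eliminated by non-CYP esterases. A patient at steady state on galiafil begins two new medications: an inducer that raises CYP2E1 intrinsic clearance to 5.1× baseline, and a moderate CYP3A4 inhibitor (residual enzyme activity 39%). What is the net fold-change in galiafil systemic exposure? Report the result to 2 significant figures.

0.30

The CYP2E1 pathway (60% of clearance) is boosted to 5.1× activity: 0.6 × 5.1 = 3.06.
The CYP3A4 pathway (16% of clearance) is reduced to 0.39× activity: 0.16 × 0.39 = 0.0624.
The remaining 24% of clearance is unaffected.
CL_new/CL_old = 3.06 + 0.0624 + 0.24 = 3.3624.
Systemic exposure ∝ 1/CL: fold-change = 1 / 3.3624 = 0.30.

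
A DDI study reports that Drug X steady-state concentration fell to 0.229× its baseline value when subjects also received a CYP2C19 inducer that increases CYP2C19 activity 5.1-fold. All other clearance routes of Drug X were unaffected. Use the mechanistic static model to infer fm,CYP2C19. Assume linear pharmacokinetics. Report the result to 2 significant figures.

0.82

Call the CYP2C19 fraction fm. After the interaction, CL_new/CL_old = fm × 5.1 + (1 − fm).
Steady-state concentration ratio = 1 / (new CL fraction), so new CL fraction = 1 / 0.229 = 4.367.
fm × 5.1 + 1 − fm = 4.367  ⇒  fm × (5.1 − 1) = 3.367  ⇒  fm = 0.82.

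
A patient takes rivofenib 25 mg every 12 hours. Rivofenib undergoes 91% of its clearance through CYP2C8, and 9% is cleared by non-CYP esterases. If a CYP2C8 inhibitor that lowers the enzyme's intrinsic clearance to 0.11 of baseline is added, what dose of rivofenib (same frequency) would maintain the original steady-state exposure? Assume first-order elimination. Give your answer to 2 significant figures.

4.8 mg

The CYP2C8 pathway (91% of clearance) falls to 0.11× activity: 0.91 × 0.11 = 0.1001.
The remaining 9% of clearance is unaffected.
CL_new/CL_old = 0.1001 + 0.09 = 0.1901.
Css,avg = (dose rate)/CL, so holding Css fixed requires dose ∝ CL: 25 × 0.1901 = 4.8 mg.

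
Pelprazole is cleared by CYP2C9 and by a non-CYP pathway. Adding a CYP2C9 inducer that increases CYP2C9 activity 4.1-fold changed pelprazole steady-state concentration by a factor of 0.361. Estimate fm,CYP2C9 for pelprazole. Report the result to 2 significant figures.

0.57

CL'/CL = 1 / 0.361 = 2.77
4.1·fm + (1 − fm) = 2.77
fm = (2.77 − 1) / (4.1 − 1) = 0.57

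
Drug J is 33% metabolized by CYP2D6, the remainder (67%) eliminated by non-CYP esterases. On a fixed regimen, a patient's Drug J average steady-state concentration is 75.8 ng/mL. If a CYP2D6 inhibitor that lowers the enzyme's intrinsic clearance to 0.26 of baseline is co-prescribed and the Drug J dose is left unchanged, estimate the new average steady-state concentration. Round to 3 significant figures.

100 ng/mL

The CYP2D6 pathway (33% of clearance) is reduced to 0.26× activity: 0.33 × 0.26 = 0.0858.
The remaining 67% of clearance is unaffected.
New clearance relative to baseline: 0.0858 + 0.67 = 0.7558.
New average steady-state concentration = baseline ÷ relative clearance = 75.8 / 0.7558 = 100 ng/mL.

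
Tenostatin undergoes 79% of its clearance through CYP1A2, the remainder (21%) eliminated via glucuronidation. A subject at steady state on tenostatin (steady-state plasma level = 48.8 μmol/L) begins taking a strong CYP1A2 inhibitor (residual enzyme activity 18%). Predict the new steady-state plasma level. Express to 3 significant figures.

CYP1A2: 0.79 × 0.18 = 0.1422
Other: 0.21 (unchanged)
New clearance relative to baseline: 0.1422 + 0.21 = 0.3522.
With dosing unchanged, steady-state plasma level scales as 1/CL: 48.8 / 0.3522 = 139 μmol/L.

139 μmol/L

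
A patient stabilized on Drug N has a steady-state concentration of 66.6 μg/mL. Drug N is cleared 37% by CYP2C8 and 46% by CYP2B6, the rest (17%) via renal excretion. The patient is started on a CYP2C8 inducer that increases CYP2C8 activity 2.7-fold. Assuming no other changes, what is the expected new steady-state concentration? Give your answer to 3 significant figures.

The CYP2C8 pathway (37% of clearance) increases to 2.7× activity: 0.37 × 2.7 = 0.999.
CYP2B6 (46%) and the residual 17% are unaffected.
New clearance relative to baseline: 0.999 + 0.46 + 0.17 = 1.629.
With dosing unchanged, steady-state concentration scales as 1/CL: 66.6 / 1.629 = 40.9 μg/mL.

40.9 μg/mL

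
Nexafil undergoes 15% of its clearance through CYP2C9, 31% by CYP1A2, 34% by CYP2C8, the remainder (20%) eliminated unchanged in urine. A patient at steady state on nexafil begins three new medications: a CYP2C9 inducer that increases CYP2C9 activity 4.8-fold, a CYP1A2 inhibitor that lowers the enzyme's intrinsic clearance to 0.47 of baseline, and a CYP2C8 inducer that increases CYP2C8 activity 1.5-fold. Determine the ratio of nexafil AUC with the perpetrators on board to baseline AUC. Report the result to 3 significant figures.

0.635

CYP2C9: 0.15 × 4.8 = 0.72
CYP1A2: 0.31 × 0.47 = 0.1457
CYP2C8: 0.34 × 1.5 = 0.51
Other: 0.2 (unchanged)
CL_new/CL_old = 0.72 + 0.1457 + 0.51 + 0.2 = 1.5757.
AUC ∝ 1/CL: fold-change = 1 / 1.5757 = 0.635.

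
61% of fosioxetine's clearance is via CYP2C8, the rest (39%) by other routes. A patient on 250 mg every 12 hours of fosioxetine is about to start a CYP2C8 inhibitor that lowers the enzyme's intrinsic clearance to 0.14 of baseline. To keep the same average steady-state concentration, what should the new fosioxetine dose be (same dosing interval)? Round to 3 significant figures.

119 mg

The CYP2C8 pathway (61% of clearance) falls to 0.14× activity: 0.61 × 0.14 = 0.0854.
The remaining 39% of clearance is unaffected.
Relative clearance = 0.0854 + 0.39 = 0.4754.
Css,avg = (dose rate)/CL, so holding Css fixed requires dose ∝ CL: 250 × 0.4754 = 119 mg.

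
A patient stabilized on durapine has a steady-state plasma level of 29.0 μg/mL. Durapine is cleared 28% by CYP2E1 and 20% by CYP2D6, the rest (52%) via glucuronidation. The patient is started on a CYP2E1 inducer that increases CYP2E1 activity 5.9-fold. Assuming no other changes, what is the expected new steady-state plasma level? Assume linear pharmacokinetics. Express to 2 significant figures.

CYP2E1: 0.28 × 5.9 = 1.652
CYP2D6: 0.2 (unchanged)
Other: 0.52 (unchanged)
New clearance relative to baseline: 1.652 + 0.2 + 0.52 = 2.372.
Steady-state plasma level ∝ 1/CL, so new value = 29.0 / 2.372 = 12 μg/mL.

12 μg/mL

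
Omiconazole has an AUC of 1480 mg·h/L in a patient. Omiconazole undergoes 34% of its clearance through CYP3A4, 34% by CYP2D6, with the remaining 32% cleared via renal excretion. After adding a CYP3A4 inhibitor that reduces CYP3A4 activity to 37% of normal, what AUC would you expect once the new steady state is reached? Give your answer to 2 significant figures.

The CYP3A4 pathway (34% of clearance) is reduced to 0.37× activity: 0.34 × 0.37 = 0.1258.
CYP2D6 (34%) and the residual 32% are unaffected.
New clearance relative to baseline: 0.1258 + 0.34 + 0.32 = 0.7858.
With dosing unchanged, AUC scales as 1/CL: 1480 / 0.7858 = 1.9 × 10³ mg·h/L.

1.9 × 10³ mg·h/L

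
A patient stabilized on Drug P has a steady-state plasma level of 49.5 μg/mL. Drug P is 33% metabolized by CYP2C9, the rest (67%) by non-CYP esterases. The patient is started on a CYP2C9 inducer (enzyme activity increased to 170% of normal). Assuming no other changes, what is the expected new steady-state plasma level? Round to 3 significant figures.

The CYP2C9 pathway (33% of clearance) is boosted to 1.7× activity: 0.33 × 1.7 = 0.561.
Non-CYP routes (67%) are unchanged.
Relative clearance = 0.561 + 0.67 = 1.231.
Steady-state plasma level ∝ 1/CL, so new value = 49.5 / 1.231 = 40.2 μg/mL.

40.2 μg/mL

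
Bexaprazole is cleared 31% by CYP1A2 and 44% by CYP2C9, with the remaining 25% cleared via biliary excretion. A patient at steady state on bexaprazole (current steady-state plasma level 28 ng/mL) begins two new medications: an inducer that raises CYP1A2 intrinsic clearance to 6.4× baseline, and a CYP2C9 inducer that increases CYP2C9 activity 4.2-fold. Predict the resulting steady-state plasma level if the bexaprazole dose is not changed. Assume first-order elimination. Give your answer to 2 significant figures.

6.9 ng/mL

The CYP1A2 pathway (31% of clearance) is boosted to 6.4× activity: 0.31 × 6.4 = 1.984.
The CYP2C9 pathway (44% of clearance) increases to 4.2× activity: 0.44 × 4.2 = 1.848.
The remaining 25% of clearance is unaffected.
New clearance relative to baseline: 1.984 + 1.848 + 0.25 = 4.082.
Steady-state plasma level ∝ 1/CL: new value = 28 / 4.082 = 6.9 ng/mL.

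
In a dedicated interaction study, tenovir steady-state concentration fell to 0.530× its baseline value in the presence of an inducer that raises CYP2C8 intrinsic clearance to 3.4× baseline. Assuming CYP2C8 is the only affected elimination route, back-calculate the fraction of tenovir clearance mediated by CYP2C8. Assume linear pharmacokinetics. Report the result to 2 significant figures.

0.37

Let fm be the CYP2C8 fraction. New clearance relative to baseline = fm × 3.4 + (1 − fm).
Steady-state concentration ratio = 1 / (new CL fraction), so new CL fraction = 1 / 0.530 = 1.887.
fm × 3.4 + 1 − fm = 1.887  ⇒  fm × (3.4 − 1) = 0.8868  ⇒  fm = 0.37.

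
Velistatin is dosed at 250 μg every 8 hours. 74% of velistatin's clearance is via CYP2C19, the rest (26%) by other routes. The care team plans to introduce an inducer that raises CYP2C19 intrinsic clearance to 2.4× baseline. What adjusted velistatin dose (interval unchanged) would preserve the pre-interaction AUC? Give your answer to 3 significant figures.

509 μg

The CYP2C19 pathway (74% of clearance) increases to 2.4× activity: 0.74 × 2.4 = 1.776.
The remaining 26% of clearance is unaffected.
New clearance relative to baseline: 1.776 + 0.26 = 2.036.
Css,avg = (dose rate)/CL, so holding Css fixed requires dose ∝ CL: 250 × 2.036 = 509 μg.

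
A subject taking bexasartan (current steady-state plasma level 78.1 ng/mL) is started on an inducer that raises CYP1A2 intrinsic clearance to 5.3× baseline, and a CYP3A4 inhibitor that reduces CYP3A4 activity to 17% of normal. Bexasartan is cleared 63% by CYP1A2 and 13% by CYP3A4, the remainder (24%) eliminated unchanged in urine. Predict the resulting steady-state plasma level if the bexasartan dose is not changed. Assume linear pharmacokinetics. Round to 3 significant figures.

21.7 ng/mL

The CYP1A2 pathway (63% of clearance) increases to 5.3× activity: 0.63 × 5.3 = 3.339.
The CYP3A4 pathway (13% of clearance) drops to 0.17× activity: 0.13 × 0.17 = 0.0221.
The remaining 24% of clearance is unaffected.
CL_new/CL_old = 3.339 + 0.0221 + 0.24 = 3.6011.
Steady-state plasma level ∝ 1/CL: new value = 78.1 / 3.6011 = 21.7 ng/mL.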